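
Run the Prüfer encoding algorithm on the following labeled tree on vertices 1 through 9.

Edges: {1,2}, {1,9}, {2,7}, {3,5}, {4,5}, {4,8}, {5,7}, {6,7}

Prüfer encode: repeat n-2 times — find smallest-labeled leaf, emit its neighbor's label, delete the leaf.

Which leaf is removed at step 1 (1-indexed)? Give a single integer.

Step 1: current leaves = {3,6,8,9}. Remove leaf 3 (neighbor: 5).

Answer: 3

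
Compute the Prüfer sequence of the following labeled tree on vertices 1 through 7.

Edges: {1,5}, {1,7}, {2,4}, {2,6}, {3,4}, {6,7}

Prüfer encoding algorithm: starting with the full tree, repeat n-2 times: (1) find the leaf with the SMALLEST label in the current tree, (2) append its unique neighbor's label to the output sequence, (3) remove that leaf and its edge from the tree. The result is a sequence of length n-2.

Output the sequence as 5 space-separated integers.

Answer: 4 2 6 1 7

Derivation:
Step 1: leaves = {3,5}. Remove smallest leaf 3, emit neighbor 4.
Step 2: leaves = {4,5}. Remove smallest leaf 4, emit neighbor 2.
Step 3: leaves = {2,5}. Remove smallest leaf 2, emit neighbor 6.
Step 4: leaves = {5,6}. Remove smallest leaf 5, emit neighbor 1.
Step 5: leaves = {1,6}. Remove smallest leaf 1, emit neighbor 7.
Done: 2 vertices remain (6, 7). Sequence = [4 2 6 1 7]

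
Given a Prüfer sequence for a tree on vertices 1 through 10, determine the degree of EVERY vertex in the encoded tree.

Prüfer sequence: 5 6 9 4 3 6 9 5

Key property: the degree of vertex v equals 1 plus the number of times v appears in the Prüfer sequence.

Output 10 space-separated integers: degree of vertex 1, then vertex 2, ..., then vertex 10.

p_1 = 5: count[5] becomes 1
p_2 = 6: count[6] becomes 1
p_3 = 9: count[9] becomes 1
p_4 = 4: count[4] becomes 1
p_5 = 3: count[3] becomes 1
p_6 = 6: count[6] becomes 2
p_7 = 9: count[9] becomes 2
p_8 = 5: count[5] becomes 2
Degrees (1 + count): deg[1]=1+0=1, deg[2]=1+0=1, deg[3]=1+1=2, deg[4]=1+1=2, deg[5]=1+2=3, deg[6]=1+2=3, deg[7]=1+0=1, deg[8]=1+0=1, deg[9]=1+2=3, deg[10]=1+0=1

Answer: 1 1 2 2 3 3 1 1 3 1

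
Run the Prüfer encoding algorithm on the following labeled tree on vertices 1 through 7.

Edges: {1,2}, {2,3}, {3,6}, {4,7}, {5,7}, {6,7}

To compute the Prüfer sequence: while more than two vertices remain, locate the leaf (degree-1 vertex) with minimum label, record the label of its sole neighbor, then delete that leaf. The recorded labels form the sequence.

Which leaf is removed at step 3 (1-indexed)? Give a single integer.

Step 1: current leaves = {1,4,5}. Remove leaf 1 (neighbor: 2).
Step 2: current leaves = {2,4,5}. Remove leaf 2 (neighbor: 3).
Step 3: current leaves = {3,4,5}. Remove leaf 3 (neighbor: 6).

Answer: 3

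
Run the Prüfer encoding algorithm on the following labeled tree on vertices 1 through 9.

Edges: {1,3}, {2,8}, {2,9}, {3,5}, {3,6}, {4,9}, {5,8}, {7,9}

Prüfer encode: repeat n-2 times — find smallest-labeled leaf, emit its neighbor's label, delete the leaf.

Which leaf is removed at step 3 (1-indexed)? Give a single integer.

Answer: 6

Derivation:
Step 1: current leaves = {1,4,6,7}. Remove leaf 1 (neighbor: 3).
Step 2: current leaves = {4,6,7}. Remove leaf 4 (neighbor: 9).
Step 3: current leaves = {6,7}. Remove leaf 6 (neighbor: 3).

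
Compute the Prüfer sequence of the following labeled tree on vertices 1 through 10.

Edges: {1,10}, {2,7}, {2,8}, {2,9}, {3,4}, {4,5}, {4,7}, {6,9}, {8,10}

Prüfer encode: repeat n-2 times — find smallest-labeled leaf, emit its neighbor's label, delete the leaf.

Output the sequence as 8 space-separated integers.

Answer: 10 4 4 7 9 2 2 8

Derivation:
Step 1: leaves = {1,3,5,6}. Remove smallest leaf 1, emit neighbor 10.
Step 2: leaves = {3,5,6,10}. Remove smallest leaf 3, emit neighbor 4.
Step 3: leaves = {5,6,10}. Remove smallest leaf 5, emit neighbor 4.
Step 4: leaves = {4,6,10}. Remove smallest leaf 4, emit neighbor 7.
Step 5: leaves = {6,7,10}. Remove smallest leaf 6, emit neighbor 9.
Step 6: leaves = {7,9,10}. Remove smallest leaf 7, emit neighbor 2.
Step 7: leaves = {9,10}. Remove smallest leaf 9, emit neighbor 2.
Step 8: leaves = {2,10}. Remove smallest leaf 2, emit neighbor 8.
Done: 2 vertices remain (8, 10). Sequence = [10 4 4 7 9 2 2 8]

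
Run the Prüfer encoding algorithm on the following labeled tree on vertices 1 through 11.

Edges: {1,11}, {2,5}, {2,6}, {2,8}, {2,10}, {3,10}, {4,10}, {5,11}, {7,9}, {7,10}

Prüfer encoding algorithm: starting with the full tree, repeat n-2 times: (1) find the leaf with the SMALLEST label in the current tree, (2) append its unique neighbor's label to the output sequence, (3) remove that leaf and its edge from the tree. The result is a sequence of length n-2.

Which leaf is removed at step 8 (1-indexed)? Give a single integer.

Step 1: current leaves = {1,3,4,6,8,9}. Remove leaf 1 (neighbor: 11).
Step 2: current leaves = {3,4,6,8,9,11}. Remove leaf 3 (neighbor: 10).
Step 3: current leaves = {4,6,8,9,11}. Remove leaf 4 (neighbor: 10).
Step 4: current leaves = {6,8,9,11}. Remove leaf 6 (neighbor: 2).
Step 5: current leaves = {8,9,11}. Remove leaf 8 (neighbor: 2).
Step 6: current leaves = {9,11}. Remove leaf 9 (neighbor: 7).
Step 7: current leaves = {7,11}. Remove leaf 7 (neighbor: 10).
Step 8: current leaves = {10,11}. Remove leaf 10 (neighbor: 2).

Answer: 10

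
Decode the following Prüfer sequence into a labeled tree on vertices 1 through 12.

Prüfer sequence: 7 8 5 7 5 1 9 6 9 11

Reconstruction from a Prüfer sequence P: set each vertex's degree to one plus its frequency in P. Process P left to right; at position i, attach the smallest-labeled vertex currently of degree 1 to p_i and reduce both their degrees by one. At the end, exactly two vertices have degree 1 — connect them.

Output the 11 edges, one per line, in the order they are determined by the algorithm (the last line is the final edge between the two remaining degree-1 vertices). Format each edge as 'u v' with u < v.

Initial degrees: {1:2, 2:1, 3:1, 4:1, 5:3, 6:2, 7:3, 8:2, 9:3, 10:1, 11:2, 12:1}
Step 1: smallest deg-1 vertex = 2, p_1 = 7. Add edge {2,7}. Now deg[2]=0, deg[7]=2.
Step 2: smallest deg-1 vertex = 3, p_2 = 8. Add edge {3,8}. Now deg[3]=0, deg[8]=1.
Step 3: smallest deg-1 vertex = 4, p_3 = 5. Add edge {4,5}. Now deg[4]=0, deg[5]=2.
Step 4: smallest deg-1 vertex = 8, p_4 = 7. Add edge {7,8}. Now deg[8]=0, deg[7]=1.
Step 5: smallest deg-1 vertex = 7, p_5 = 5. Add edge {5,7}. Now deg[7]=0, deg[5]=1.
Step 6: smallest deg-1 vertex = 5, p_6 = 1. Add edge {1,5}. Now deg[5]=0, deg[1]=1.
Step 7: smallest deg-1 vertex = 1, p_7 = 9. Add edge {1,9}. Now deg[1]=0, deg[9]=2.
Step 8: smallest deg-1 vertex = 10, p_8 = 6. Add edge {6,10}. Now deg[10]=0, deg[6]=1.
Step 9: smallest deg-1 vertex = 6, p_9 = 9. Add edge {6,9}. Now deg[6]=0, deg[9]=1.
Step 10: smallest deg-1 vertex = 9, p_10 = 11. Add edge {9,11}. Now deg[9]=0, deg[11]=1.
Final: two remaining deg-1 vertices are 11, 12. Add edge {11,12}.

Answer: 2 7
3 8
4 5
7 8
5 7
1 5
1 9
6 10
6 9
9 11
11 12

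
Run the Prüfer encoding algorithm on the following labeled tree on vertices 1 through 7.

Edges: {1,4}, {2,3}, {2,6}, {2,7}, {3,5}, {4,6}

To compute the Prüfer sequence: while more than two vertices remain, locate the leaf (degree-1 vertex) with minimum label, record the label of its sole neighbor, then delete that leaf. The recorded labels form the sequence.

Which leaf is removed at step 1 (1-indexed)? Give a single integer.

Answer: 1

Derivation:
Step 1: current leaves = {1,5,7}. Remove leaf 1 (neighbor: 4).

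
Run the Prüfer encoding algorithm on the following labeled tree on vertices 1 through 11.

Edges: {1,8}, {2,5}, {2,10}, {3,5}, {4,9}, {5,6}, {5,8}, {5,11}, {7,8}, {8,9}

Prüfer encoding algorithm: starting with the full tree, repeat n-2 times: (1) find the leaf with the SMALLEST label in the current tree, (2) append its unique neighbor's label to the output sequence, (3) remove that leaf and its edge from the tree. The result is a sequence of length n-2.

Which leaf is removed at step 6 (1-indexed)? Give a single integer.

Step 1: current leaves = {1,3,4,6,7,10,11}. Remove leaf 1 (neighbor: 8).
Step 2: current leaves = {3,4,6,7,10,11}. Remove leaf 3 (neighbor: 5).
Step 3: current leaves = {4,6,7,10,11}. Remove leaf 4 (neighbor: 9).
Step 4: current leaves = {6,7,9,10,11}. Remove leaf 6 (neighbor: 5).
Step 5: current leaves = {7,9,10,11}. Remove leaf 7 (neighbor: 8).
Step 6: current leaves = {9,10,11}. Remove leaf 9 (neighbor: 8).

Answer: 9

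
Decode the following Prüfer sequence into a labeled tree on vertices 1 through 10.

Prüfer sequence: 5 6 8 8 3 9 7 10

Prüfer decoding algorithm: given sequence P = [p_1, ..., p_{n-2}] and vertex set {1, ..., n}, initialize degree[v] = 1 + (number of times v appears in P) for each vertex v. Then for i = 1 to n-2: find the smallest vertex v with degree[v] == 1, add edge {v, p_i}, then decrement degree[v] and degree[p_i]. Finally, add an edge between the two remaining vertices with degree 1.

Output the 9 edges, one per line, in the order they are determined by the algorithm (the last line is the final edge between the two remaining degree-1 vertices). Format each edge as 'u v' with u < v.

Initial degrees: {1:1, 2:1, 3:2, 4:1, 5:2, 6:2, 7:2, 8:3, 9:2, 10:2}
Step 1: smallest deg-1 vertex = 1, p_1 = 5. Add edge {1,5}. Now deg[1]=0, deg[5]=1.
Step 2: smallest deg-1 vertex = 2, p_2 = 6. Add edge {2,6}. Now deg[2]=0, deg[6]=1.
Step 3: smallest deg-1 vertex = 4, p_3 = 8. Add edge {4,8}. Now deg[4]=0, deg[8]=2.
Step 4: smallest deg-1 vertex = 5, p_4 = 8. Add edge {5,8}. Now deg[5]=0, deg[8]=1.
Step 5: smallest deg-1 vertex = 6, p_5 = 3. Add edge {3,6}. Now deg[6]=0, deg[3]=1.
Step 6: smallest deg-1 vertex = 3, p_6 = 9. Add edge {3,9}. Now deg[3]=0, deg[9]=1.
Step 7: smallest deg-1 vertex = 8, p_7 = 7. Add edge {7,8}. Now deg[8]=0, deg[7]=1.
Step 8: smallest deg-1 vertex = 7, p_8 = 10. Add edge {7,10}. Now deg[7]=0, deg[10]=1.
Final: two remaining deg-1 vertices are 9, 10. Add edge {9,10}.

Answer: 1 5
2 6
4 8
5 8
3 6
3 9
7 8
7 10
9 10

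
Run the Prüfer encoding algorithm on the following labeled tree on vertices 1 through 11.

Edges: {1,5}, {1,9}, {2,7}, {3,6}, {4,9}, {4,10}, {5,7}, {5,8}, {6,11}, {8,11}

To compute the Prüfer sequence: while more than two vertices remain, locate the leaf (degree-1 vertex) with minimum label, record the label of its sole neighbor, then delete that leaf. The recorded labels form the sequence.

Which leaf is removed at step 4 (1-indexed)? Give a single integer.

Answer: 7

Derivation:
Step 1: current leaves = {2,3,10}. Remove leaf 2 (neighbor: 7).
Step 2: current leaves = {3,7,10}. Remove leaf 3 (neighbor: 6).
Step 3: current leaves = {6,7,10}. Remove leaf 6 (neighbor: 11).
Step 4: current leaves = {7,10,11}. Remove leaf 7 (neighbor: 5).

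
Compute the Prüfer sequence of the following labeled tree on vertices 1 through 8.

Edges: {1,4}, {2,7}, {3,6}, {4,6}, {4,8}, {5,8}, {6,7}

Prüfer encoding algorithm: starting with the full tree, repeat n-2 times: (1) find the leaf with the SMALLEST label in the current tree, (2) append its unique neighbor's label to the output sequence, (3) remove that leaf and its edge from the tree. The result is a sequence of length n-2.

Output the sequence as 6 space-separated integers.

Answer: 4 7 6 8 6 4

Derivation:
Step 1: leaves = {1,2,3,5}. Remove smallest leaf 1, emit neighbor 4.
Step 2: leaves = {2,3,5}. Remove smallest leaf 2, emit neighbor 7.
Step 3: leaves = {3,5,7}. Remove smallest leaf 3, emit neighbor 6.
Step 4: leaves = {5,7}. Remove smallest leaf 5, emit neighbor 8.
Step 5: leaves = {7,8}. Remove smallest leaf 7, emit neighbor 6.
Step 6: leaves = {6,8}. Remove smallest leaf 6, emit neighbor 4.
Done: 2 vertices remain (4, 8). Sequence = [4 7 6 8 6 4]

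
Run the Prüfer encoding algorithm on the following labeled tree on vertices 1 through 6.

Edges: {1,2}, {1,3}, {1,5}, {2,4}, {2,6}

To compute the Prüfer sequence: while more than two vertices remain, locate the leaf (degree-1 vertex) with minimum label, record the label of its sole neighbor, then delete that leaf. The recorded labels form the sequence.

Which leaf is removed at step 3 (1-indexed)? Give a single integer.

Answer: 5

Derivation:
Step 1: current leaves = {3,4,5,6}. Remove leaf 3 (neighbor: 1).
Step 2: current leaves = {4,5,6}. Remove leaf 4 (neighbor: 2).
Step 3: current leaves = {5,6}. Remove leaf 5 (neighbor: 1).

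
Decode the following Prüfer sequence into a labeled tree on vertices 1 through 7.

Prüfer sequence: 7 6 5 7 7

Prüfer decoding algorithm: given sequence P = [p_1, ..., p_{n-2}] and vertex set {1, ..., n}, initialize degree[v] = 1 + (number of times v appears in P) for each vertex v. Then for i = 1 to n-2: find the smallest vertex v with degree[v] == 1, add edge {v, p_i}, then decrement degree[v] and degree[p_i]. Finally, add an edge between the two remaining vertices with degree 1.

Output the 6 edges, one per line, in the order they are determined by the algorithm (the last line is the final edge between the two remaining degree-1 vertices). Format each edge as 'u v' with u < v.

Answer: 1 7
2 6
3 5
4 7
5 7
6 7

Derivation:
Initial degrees: {1:1, 2:1, 3:1, 4:1, 5:2, 6:2, 7:4}
Step 1: smallest deg-1 vertex = 1, p_1 = 7. Add edge {1,7}. Now deg[1]=0, deg[7]=3.
Step 2: smallest deg-1 vertex = 2, p_2 = 6. Add edge {2,6}. Now deg[2]=0, deg[6]=1.
Step 3: smallest deg-1 vertex = 3, p_3 = 5. Add edge {3,5}. Now deg[3]=0, deg[5]=1.
Step 4: smallest deg-1 vertex = 4, p_4 = 7. Add edge {4,7}. Now deg[4]=0, deg[7]=2.
Step 5: smallest deg-1 vertex = 5, p_5 = 7. Add edge {5,7}. Now deg[5]=0, deg[7]=1.
Final: two remaining deg-1 vertices are 6, 7. Add edge {6,7}.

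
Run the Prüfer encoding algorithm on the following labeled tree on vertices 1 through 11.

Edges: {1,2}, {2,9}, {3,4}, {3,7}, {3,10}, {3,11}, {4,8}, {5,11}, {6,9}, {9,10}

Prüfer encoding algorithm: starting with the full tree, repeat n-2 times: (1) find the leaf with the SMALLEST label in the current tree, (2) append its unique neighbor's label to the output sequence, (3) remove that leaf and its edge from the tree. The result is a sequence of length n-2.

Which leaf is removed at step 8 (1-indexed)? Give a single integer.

Step 1: current leaves = {1,5,6,7,8}. Remove leaf 1 (neighbor: 2).
Step 2: current leaves = {2,5,6,7,8}. Remove leaf 2 (neighbor: 9).
Step 3: current leaves = {5,6,7,8}. Remove leaf 5 (neighbor: 11).
Step 4: current leaves = {6,7,8,11}. Remove leaf 6 (neighbor: 9).
Step 5: current leaves = {7,8,9,11}. Remove leaf 7 (neighbor: 3).
Step 6: current leaves = {8,9,11}. Remove leaf 8 (neighbor: 4).
Step 7: current leaves = {4,9,11}. Remove leaf 4 (neighbor: 3).
Step 8: current leaves = {9,11}. Remove leaf 9 (neighbor: 10).

Answer: 9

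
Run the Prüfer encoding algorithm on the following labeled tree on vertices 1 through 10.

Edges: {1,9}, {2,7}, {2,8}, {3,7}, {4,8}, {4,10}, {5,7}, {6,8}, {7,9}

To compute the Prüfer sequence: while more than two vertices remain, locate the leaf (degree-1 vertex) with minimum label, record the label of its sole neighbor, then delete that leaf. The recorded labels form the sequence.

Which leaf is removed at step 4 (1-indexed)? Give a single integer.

Step 1: current leaves = {1,3,5,6,10}. Remove leaf 1 (neighbor: 9).
Step 2: current leaves = {3,5,6,9,10}. Remove leaf 3 (neighbor: 7).
Step 3: current leaves = {5,6,9,10}. Remove leaf 5 (neighbor: 7).
Step 4: current leaves = {6,9,10}. Remove leaf 6 (neighbor: 8).

Answer: 6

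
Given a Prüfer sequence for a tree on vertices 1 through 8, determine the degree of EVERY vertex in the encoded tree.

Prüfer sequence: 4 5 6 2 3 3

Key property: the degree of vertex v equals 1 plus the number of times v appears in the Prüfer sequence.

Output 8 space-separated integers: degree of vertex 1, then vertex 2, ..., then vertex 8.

p_1 = 4: count[4] becomes 1
p_2 = 5: count[5] becomes 1
p_3 = 6: count[6] becomes 1
p_4 = 2: count[2] becomes 1
p_5 = 3: count[3] becomes 1
p_6 = 3: count[3] becomes 2
Degrees (1 + count): deg[1]=1+0=1, deg[2]=1+1=2, deg[3]=1+2=3, deg[4]=1+1=2, deg[5]=1+1=2, deg[6]=1+1=2, deg[7]=1+0=1, deg[8]=1+0=1

Answer: 1 2 3 2 2 2 1 1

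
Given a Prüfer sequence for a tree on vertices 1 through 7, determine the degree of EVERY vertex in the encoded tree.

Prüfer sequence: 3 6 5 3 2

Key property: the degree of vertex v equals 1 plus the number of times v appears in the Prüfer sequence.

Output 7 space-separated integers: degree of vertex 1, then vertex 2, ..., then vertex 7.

p_1 = 3: count[3] becomes 1
p_2 = 6: count[6] becomes 1
p_3 = 5: count[5] becomes 1
p_4 = 3: count[3] becomes 2
p_5 = 2: count[2] becomes 1
Degrees (1 + count): deg[1]=1+0=1, deg[2]=1+1=2, deg[3]=1+2=3, deg[4]=1+0=1, deg[5]=1+1=2, deg[6]=1+1=2, deg[7]=1+0=1

Answer: 1 2 3 1 2 2 1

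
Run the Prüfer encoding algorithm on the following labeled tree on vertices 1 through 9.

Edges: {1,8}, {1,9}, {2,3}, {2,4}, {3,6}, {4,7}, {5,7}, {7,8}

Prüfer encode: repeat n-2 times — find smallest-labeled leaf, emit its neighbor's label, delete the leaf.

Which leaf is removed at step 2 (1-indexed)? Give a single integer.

Step 1: current leaves = {5,6,9}. Remove leaf 5 (neighbor: 7).
Step 2: current leaves = {6,9}. Remove leaf 6 (neighbor: 3).

Answer: 6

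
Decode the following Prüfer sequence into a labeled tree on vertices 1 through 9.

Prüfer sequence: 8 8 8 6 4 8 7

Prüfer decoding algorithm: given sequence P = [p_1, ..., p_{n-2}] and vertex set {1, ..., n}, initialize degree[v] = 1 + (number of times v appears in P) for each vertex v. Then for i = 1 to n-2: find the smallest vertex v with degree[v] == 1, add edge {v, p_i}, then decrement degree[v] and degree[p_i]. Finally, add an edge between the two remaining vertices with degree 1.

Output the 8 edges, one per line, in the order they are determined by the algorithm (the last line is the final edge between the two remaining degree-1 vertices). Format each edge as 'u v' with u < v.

Initial degrees: {1:1, 2:1, 3:1, 4:2, 5:1, 6:2, 7:2, 8:5, 9:1}
Step 1: smallest deg-1 vertex = 1, p_1 = 8. Add edge {1,8}. Now deg[1]=0, deg[8]=4.
Step 2: smallest deg-1 vertex = 2, p_2 = 8. Add edge {2,8}. Now deg[2]=0, deg[8]=3.
Step 3: smallest deg-1 vertex = 3, p_3 = 8. Add edge {3,8}. Now deg[3]=0, deg[8]=2.
Step 4: smallest deg-1 vertex = 5, p_4 = 6. Add edge {5,6}. Now deg[5]=0, deg[6]=1.
Step 5: smallest deg-1 vertex = 6, p_5 = 4. Add edge {4,6}. Now deg[6]=0, deg[4]=1.
Step 6: smallest deg-1 vertex = 4, p_6 = 8. Add edge {4,8}. Now deg[4]=0, deg[8]=1.
Step 7: smallest deg-1 vertex = 8, p_7 = 7. Add edge {7,8}. Now deg[8]=0, deg[7]=1.
Final: two remaining deg-1 vertices are 7, 9. Add edge {7,9}.

Answer: 1 8
2 8
3 8
5 6
4 6
4 8
7 8
7 9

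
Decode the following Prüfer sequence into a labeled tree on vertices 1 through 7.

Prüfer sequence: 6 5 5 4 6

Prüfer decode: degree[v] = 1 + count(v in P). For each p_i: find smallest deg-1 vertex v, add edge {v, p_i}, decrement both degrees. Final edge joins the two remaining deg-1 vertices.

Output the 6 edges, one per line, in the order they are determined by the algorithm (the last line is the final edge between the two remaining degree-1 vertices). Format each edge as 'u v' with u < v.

Answer: 1 6
2 5
3 5
4 5
4 6
6 7

Derivation:
Initial degrees: {1:1, 2:1, 3:1, 4:2, 5:3, 6:3, 7:1}
Step 1: smallest deg-1 vertex = 1, p_1 = 6. Add edge {1,6}. Now deg[1]=0, deg[6]=2.
Step 2: smallest deg-1 vertex = 2, p_2 = 5. Add edge {2,5}. Now deg[2]=0, deg[5]=2.
Step 3: smallest deg-1 vertex = 3, p_3 = 5. Add edge {3,5}. Now deg[3]=0, deg[5]=1.
Step 4: smallest deg-1 vertex = 5, p_4 = 4. Add edge {4,5}. Now deg[5]=0, deg[4]=1.
Step 5: smallest deg-1 vertex = 4, p_5 = 6. Add edge {4,6}. Now deg[4]=0, deg[6]=1.
Final: two remaining deg-1 vertices are 6, 7. Add edge {6,7}.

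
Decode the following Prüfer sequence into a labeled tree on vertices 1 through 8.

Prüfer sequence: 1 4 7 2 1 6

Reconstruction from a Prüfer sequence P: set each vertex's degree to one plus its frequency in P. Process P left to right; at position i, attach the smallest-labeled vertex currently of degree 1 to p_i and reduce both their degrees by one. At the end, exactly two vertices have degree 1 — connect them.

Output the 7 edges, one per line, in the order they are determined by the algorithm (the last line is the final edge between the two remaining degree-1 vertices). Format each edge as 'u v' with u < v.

Initial degrees: {1:3, 2:2, 3:1, 4:2, 5:1, 6:2, 7:2, 8:1}
Step 1: smallest deg-1 vertex = 3, p_1 = 1. Add edge {1,3}. Now deg[3]=0, deg[1]=2.
Step 2: smallest deg-1 vertex = 5, p_2 = 4. Add edge {4,5}. Now deg[5]=0, deg[4]=1.
Step 3: smallest deg-1 vertex = 4, p_3 = 7. Add edge {4,7}. Now deg[4]=0, deg[7]=1.
Step 4: smallest deg-1 vertex = 7, p_4 = 2. Add edge {2,7}. Now deg[7]=0, deg[2]=1.
Step 5: smallest deg-1 vertex = 2, p_5 = 1. Add edge {1,2}. Now deg[2]=0, deg[1]=1.
Step 6: smallest deg-1 vertex = 1, p_6 = 6. Add edge {1,6}. Now deg[1]=0, deg[6]=1.
Final: two remaining deg-1 vertices are 6, 8. Add edge {6,8}.

Answer: 1 3
4 5
4 7
2 7
1 2
1 6
6 8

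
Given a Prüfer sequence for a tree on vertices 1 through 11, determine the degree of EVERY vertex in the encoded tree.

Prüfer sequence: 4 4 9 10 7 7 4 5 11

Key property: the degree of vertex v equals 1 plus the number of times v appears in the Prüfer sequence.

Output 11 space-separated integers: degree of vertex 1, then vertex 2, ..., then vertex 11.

Answer: 1 1 1 4 2 1 3 1 2 2 2

Derivation:
p_1 = 4: count[4] becomes 1
p_2 = 4: count[4] becomes 2
p_3 = 9: count[9] becomes 1
p_4 = 10: count[10] becomes 1
p_5 = 7: count[7] becomes 1
p_6 = 7: count[7] becomes 2
p_7 = 4: count[4] becomes 3
p_8 = 5: count[5] becomes 1
p_9 = 11: count[11] becomes 1
Degrees (1 + count): deg[1]=1+0=1, deg[2]=1+0=1, deg[3]=1+0=1, deg[4]=1+3=4, deg[5]=1+1=2, deg[6]=1+0=1, deg[7]=1+2=3, deg[8]=1+0=1, deg[9]=1+1=2, deg[10]=1+1=2, deg[11]=1+1=2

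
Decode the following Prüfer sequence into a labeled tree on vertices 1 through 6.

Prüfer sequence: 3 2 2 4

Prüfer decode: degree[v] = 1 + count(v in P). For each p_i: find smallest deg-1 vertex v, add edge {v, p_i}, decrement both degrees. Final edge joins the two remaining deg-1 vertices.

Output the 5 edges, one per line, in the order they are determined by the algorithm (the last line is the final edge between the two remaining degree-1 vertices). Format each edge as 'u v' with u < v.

Initial degrees: {1:1, 2:3, 3:2, 4:2, 5:1, 6:1}
Step 1: smallest deg-1 vertex = 1, p_1 = 3. Add edge {1,3}. Now deg[1]=0, deg[3]=1.
Step 2: smallest deg-1 vertex = 3, p_2 = 2. Add edge {2,3}. Now deg[3]=0, deg[2]=2.
Step 3: smallest deg-1 vertex = 5, p_3 = 2. Add edge {2,5}. Now deg[5]=0, deg[2]=1.
Step 4: smallest deg-1 vertex = 2, p_4 = 4. Add edge {2,4}. Now deg[2]=0, deg[4]=1.
Final: two remaining deg-1 vertices are 4, 6. Add edge {4,6}.

Answer: 1 3
2 3
2 5
2 4
4 6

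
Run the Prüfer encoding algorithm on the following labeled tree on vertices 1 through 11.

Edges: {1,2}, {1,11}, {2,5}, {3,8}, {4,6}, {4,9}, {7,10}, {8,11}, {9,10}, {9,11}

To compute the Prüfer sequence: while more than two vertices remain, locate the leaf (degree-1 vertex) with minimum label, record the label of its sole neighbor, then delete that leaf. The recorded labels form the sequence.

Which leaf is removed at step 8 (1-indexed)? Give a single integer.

Step 1: current leaves = {3,5,6,7}. Remove leaf 3 (neighbor: 8).
Step 2: current leaves = {5,6,7,8}. Remove leaf 5 (neighbor: 2).
Step 3: current leaves = {2,6,7,8}. Remove leaf 2 (neighbor: 1).
Step 4: current leaves = {1,6,7,8}. Remove leaf 1 (neighbor: 11).
Step 5: current leaves = {6,7,8}. Remove leaf 6 (neighbor: 4).
Step 6: current leaves = {4,7,8}. Remove leaf 4 (neighbor: 9).
Step 7: current leaves = {7,8}. Remove leaf 7 (neighbor: 10).
Step 8: current leaves = {8,10}. Remove leaf 8 (neighbor: 11).

Answer: 8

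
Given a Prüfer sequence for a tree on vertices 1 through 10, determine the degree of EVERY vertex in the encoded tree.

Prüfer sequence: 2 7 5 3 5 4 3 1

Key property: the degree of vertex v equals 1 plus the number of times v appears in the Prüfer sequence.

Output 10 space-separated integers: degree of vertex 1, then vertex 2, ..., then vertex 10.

p_1 = 2: count[2] becomes 1
p_2 = 7: count[7] becomes 1
p_3 = 5: count[5] becomes 1
p_4 = 3: count[3] becomes 1
p_5 = 5: count[5] becomes 2
p_6 = 4: count[4] becomes 1
p_7 = 3: count[3] becomes 2
p_8 = 1: count[1] becomes 1
Degrees (1 + count): deg[1]=1+1=2, deg[2]=1+1=2, deg[3]=1+2=3, deg[4]=1+1=2, deg[5]=1+2=3, deg[6]=1+0=1, deg[7]=1+1=2, deg[8]=1+0=1, deg[9]=1+0=1, deg[10]=1+0=1

Answer: 2 2 3 2 3 1 2 1 1 1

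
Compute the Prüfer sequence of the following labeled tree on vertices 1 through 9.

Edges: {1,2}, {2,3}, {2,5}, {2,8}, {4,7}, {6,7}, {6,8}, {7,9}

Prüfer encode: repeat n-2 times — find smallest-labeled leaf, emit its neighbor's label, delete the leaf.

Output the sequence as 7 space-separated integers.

Answer: 2 2 7 2 8 6 7

Derivation:
Step 1: leaves = {1,3,4,5,9}. Remove smallest leaf 1, emit neighbor 2.
Step 2: leaves = {3,4,5,9}. Remove smallest leaf 3, emit neighbor 2.
Step 3: leaves = {4,5,9}. Remove smallest leaf 4, emit neighbor 7.
Step 4: leaves = {5,9}. Remove smallest leaf 5, emit neighbor 2.
Step 5: leaves = {2,9}. Remove smallest leaf 2, emit neighbor 8.
Step 6: leaves = {8,9}. Remove smallest leaf 8, emit neighbor 6.
Step 7: leaves = {6,9}. Remove smallest leaf 6, emit neighbor 7.
Done: 2 vertices remain (7, 9). Sequence = [2 2 7 2 8 6 7]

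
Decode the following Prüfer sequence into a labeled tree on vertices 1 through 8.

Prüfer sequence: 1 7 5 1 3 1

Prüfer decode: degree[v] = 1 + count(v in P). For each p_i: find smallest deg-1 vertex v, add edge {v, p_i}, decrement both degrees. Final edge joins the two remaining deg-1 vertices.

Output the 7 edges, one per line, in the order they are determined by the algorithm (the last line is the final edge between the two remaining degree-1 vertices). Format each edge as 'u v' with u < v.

Initial degrees: {1:4, 2:1, 3:2, 4:1, 5:2, 6:1, 7:2, 8:1}
Step 1: smallest deg-1 vertex = 2, p_1 = 1. Add edge {1,2}. Now deg[2]=0, deg[1]=3.
Step 2: smallest deg-1 vertex = 4, p_2 = 7. Add edge {4,7}. Now deg[4]=0, deg[7]=1.
Step 3: smallest deg-1 vertex = 6, p_3 = 5. Add edge {5,6}. Now deg[6]=0, deg[5]=1.
Step 4: smallest deg-1 vertex = 5, p_4 = 1. Add edge {1,5}. Now deg[5]=0, deg[1]=2.
Step 5: smallest deg-1 vertex = 7, p_5 = 3. Add edge {3,7}. Now deg[7]=0, deg[3]=1.
Step 6: smallest deg-1 vertex = 3, p_6 = 1. Add edge {1,3}. Now deg[3]=0, deg[1]=1.
Final: two remaining deg-1 vertices are 1, 8. Add edge {1,8}.

Answer: 1 2
4 7
5 6
1 5
3 7
1 3
1 8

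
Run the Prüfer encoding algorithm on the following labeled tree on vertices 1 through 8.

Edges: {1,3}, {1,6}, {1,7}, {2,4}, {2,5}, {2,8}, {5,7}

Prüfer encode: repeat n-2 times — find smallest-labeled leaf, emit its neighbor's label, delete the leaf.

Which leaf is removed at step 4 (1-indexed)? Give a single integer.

Step 1: current leaves = {3,4,6,8}. Remove leaf 3 (neighbor: 1).
Step 2: current leaves = {4,6,8}. Remove leaf 4 (neighbor: 2).
Step 3: current leaves = {6,8}. Remove leaf 6 (neighbor: 1).
Step 4: current leaves = {1,8}. Remove leaf 1 (neighbor: 7).

Answer: 1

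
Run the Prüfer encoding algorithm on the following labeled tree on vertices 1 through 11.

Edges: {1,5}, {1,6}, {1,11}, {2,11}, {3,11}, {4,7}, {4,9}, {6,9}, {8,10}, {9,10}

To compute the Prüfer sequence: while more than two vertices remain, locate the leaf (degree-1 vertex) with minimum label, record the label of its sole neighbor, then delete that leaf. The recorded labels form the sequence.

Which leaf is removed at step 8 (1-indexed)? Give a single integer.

Answer: 9

Derivation:
Step 1: current leaves = {2,3,5,7,8}. Remove leaf 2 (neighbor: 11).
Step 2: current leaves = {3,5,7,8}. Remove leaf 3 (neighbor: 11).
Step 3: current leaves = {5,7,8,11}. Remove leaf 5 (neighbor: 1).
Step 4: current leaves = {7,8,11}. Remove leaf 7 (neighbor: 4).
Step 5: current leaves = {4,8,11}. Remove leaf 4 (neighbor: 9).
Step 6: current leaves = {8,11}. Remove leaf 8 (neighbor: 10).
Step 7: current leaves = {10,11}. Remove leaf 10 (neighbor: 9).
Step 8: current leaves = {9,11}. Remove leaf 9 (neighbor: 6).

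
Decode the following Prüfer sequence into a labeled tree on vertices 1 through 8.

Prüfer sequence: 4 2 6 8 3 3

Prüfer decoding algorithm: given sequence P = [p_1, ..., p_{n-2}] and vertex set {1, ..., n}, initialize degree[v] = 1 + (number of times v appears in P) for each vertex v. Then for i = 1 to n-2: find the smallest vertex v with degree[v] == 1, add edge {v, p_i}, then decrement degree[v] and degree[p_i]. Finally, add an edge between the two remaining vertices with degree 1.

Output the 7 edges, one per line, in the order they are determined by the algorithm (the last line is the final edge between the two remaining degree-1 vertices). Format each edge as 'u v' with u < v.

Answer: 1 4
2 4
2 6
5 8
3 6
3 7
3 8

Derivation:
Initial degrees: {1:1, 2:2, 3:3, 4:2, 5:1, 6:2, 7:1, 8:2}
Step 1: smallest deg-1 vertex = 1, p_1 = 4. Add edge {1,4}. Now deg[1]=0, deg[4]=1.
Step 2: smallest deg-1 vertex = 4, p_2 = 2. Add edge {2,4}. Now deg[4]=0, deg[2]=1.
Step 3: smallest deg-1 vertex = 2, p_3 = 6. Add edge {2,6}. Now deg[2]=0, deg[6]=1.
Step 4: smallest deg-1 vertex = 5, p_4 = 8. Add edge {5,8}. Now deg[5]=0, deg[8]=1.
Step 5: smallest deg-1 vertex = 6, p_5 = 3. Add edge {3,6}. Now deg[6]=0, deg[3]=2.
Step 6: smallest deg-1 vertex = 7, p_6 = 3. Add edge {3,7}. Now deg[7]=0, deg[3]=1.
Final: two remaining deg-1 vertices are 3, 8. Add edge {3,8}.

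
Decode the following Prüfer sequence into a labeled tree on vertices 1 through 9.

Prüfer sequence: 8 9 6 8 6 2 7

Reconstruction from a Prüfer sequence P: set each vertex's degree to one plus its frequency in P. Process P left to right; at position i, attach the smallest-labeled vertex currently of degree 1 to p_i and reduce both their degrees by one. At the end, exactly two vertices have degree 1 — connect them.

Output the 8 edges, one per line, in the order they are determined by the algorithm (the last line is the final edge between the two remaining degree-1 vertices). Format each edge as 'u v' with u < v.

Initial degrees: {1:1, 2:2, 3:1, 4:1, 5:1, 6:3, 7:2, 8:3, 9:2}
Step 1: smallest deg-1 vertex = 1, p_1 = 8. Add edge {1,8}. Now deg[1]=0, deg[8]=2.
Step 2: smallest deg-1 vertex = 3, p_2 = 9. Add edge {3,9}. Now deg[3]=0, deg[9]=1.
Step 3: smallest deg-1 vertex = 4, p_3 = 6. Add edge {4,6}. Now deg[4]=0, deg[6]=2.
Step 4: smallest deg-1 vertex = 5, p_4 = 8. Add edge {5,8}. Now deg[5]=0, deg[8]=1.
Step 5: smallest deg-1 vertex = 8, p_5 = 6. Add edge {6,8}. Now deg[8]=0, deg[6]=1.
Step 6: smallest deg-1 vertex = 6, p_6 = 2. Add edge {2,6}. Now deg[6]=0, deg[2]=1.
Step 7: smallest deg-1 vertex = 2, p_7 = 7. Add edge {2,7}. Now deg[2]=0, deg[7]=1.
Final: two remaining deg-1 vertices are 7, 9. Add edge {7,9}.

Answer: 1 8
3 9
4 6
5 8
6 8
2 6
2 7
7 9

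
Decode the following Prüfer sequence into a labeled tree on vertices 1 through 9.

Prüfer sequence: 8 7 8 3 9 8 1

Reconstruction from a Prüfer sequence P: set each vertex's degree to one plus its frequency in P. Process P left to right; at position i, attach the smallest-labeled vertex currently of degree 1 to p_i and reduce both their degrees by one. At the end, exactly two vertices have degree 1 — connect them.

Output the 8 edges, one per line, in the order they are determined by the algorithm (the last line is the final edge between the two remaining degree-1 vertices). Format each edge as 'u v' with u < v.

Answer: 2 8
4 7
5 8
3 6
3 9
7 8
1 8
1 9

Derivation:
Initial degrees: {1:2, 2:1, 3:2, 4:1, 5:1, 6:1, 7:2, 8:4, 9:2}
Step 1: smallest deg-1 vertex = 2, p_1 = 8. Add edge {2,8}. Now deg[2]=0, deg[8]=3.
Step 2: smallest deg-1 vertex = 4, p_2 = 7. Add edge {4,7}. Now deg[4]=0, deg[7]=1.
Step 3: smallest deg-1 vertex = 5, p_3 = 8. Add edge {5,8}. Now deg[5]=0, deg[8]=2.
Step 4: smallest deg-1 vertex = 6, p_4 = 3. Add edge {3,6}. Now deg[6]=0, deg[3]=1.
Step 5: smallest deg-1 vertex = 3, p_5 = 9. Add edge {3,9}. Now deg[3]=0, deg[9]=1.
Step 6: smallest deg-1 vertex = 7, p_6 = 8. Add edge {7,8}. Now deg[7]=0, deg[8]=1.
Step 7: smallest deg-1 vertex = 8, p_7 = 1. Add edge {1,8}. Now deg[8]=0, deg[1]=1.
Final: two remaining deg-1 vertices are 1, 9. Add edge {1,9}.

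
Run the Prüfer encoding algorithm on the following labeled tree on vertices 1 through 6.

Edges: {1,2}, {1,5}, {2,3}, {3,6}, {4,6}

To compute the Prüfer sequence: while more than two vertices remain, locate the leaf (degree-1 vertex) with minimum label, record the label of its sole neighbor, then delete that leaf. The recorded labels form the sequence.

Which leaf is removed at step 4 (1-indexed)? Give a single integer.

Step 1: current leaves = {4,5}. Remove leaf 4 (neighbor: 6).
Step 2: current leaves = {5,6}. Remove leaf 5 (neighbor: 1).
Step 3: current leaves = {1,6}. Remove leaf 1 (neighbor: 2).
Step 4: current leaves = {2,6}. Remove leaf 2 (neighbor: 3).

Answer: 2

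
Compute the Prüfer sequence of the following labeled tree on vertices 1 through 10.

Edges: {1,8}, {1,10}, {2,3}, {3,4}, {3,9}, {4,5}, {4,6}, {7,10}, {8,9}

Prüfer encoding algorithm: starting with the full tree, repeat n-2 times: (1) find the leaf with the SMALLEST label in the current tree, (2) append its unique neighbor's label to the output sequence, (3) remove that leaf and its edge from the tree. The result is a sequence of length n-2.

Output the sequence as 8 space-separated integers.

Step 1: leaves = {2,5,6,7}. Remove smallest leaf 2, emit neighbor 3.
Step 2: leaves = {5,6,7}. Remove smallest leaf 5, emit neighbor 4.
Step 3: leaves = {6,7}. Remove smallest leaf 6, emit neighbor 4.
Step 4: leaves = {4,7}. Remove smallest leaf 4, emit neighbor 3.
Step 5: leaves = {3,7}. Remove smallest leaf 3, emit neighbor 9.
Step 6: leaves = {7,9}. Remove smallest leaf 7, emit neighbor 10.
Step 7: leaves = {9,10}. Remove smallest leaf 9, emit neighbor 8.
Step 8: leaves = {8,10}. Remove smallest leaf 8, emit neighbor 1.
Done: 2 vertices remain (1, 10). Sequence = [3 4 4 3 9 10 8 1]

Answer: 3 4 4 3 9 10 8 1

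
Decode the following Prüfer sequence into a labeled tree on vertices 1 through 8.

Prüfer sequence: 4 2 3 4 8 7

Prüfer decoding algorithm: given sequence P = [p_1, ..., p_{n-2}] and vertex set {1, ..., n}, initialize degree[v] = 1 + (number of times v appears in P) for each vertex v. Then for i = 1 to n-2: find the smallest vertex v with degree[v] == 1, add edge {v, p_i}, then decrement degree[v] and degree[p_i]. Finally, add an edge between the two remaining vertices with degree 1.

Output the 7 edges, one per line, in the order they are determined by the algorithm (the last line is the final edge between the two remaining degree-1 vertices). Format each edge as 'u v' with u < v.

Answer: 1 4
2 5
2 3
3 4
4 8
6 7
7 8

Derivation:
Initial degrees: {1:1, 2:2, 3:2, 4:3, 5:1, 6:1, 7:2, 8:2}
Step 1: smallest deg-1 vertex = 1, p_1 = 4. Add edge {1,4}. Now deg[1]=0, deg[4]=2.
Step 2: smallest deg-1 vertex = 5, p_2 = 2. Add edge {2,5}. Now deg[5]=0, deg[2]=1.
Step 3: smallest deg-1 vertex = 2, p_3 = 3. Add edge {2,3}. Now deg[2]=0, deg[3]=1.
Step 4: smallest deg-1 vertex = 3, p_4 = 4. Add edge {3,4}. Now deg[3]=0, deg[4]=1.
Step 5: smallest deg-1 vertex = 4, p_5 = 8. Add edge {4,8}. Now deg[4]=0, deg[8]=1.
Step 6: smallest deg-1 vertex = 6, p_6 = 7. Add edge {6,7}. Now deg[6]=0, deg[7]=1.
Final: two remaining deg-1 vertices are 7, 8. Add edge {7,8}.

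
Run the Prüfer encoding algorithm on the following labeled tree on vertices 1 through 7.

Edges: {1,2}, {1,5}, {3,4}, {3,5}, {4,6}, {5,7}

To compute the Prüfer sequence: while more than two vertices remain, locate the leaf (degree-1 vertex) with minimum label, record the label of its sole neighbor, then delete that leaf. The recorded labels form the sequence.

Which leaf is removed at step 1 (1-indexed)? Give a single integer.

Step 1: current leaves = {2,6,7}. Remove leaf 2 (neighbor: 1).

Answer: 2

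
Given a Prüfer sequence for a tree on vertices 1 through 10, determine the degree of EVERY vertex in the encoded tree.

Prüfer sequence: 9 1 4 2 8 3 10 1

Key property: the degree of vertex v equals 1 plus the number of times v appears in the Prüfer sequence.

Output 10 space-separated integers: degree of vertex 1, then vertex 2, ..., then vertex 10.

Answer: 3 2 2 2 1 1 1 2 2 2

Derivation:
p_1 = 9: count[9] becomes 1
p_2 = 1: count[1] becomes 1
p_3 = 4: count[4] becomes 1
p_4 = 2: count[2] becomes 1
p_5 = 8: count[8] becomes 1
p_6 = 3: count[3] becomes 1
p_7 = 10: count[10] becomes 1
p_8 = 1: count[1] becomes 2
Degrees (1 + count): deg[1]=1+2=3, deg[2]=1+1=2, deg[3]=1+1=2, deg[4]=1+1=2, deg[5]=1+0=1, deg[6]=1+0=1, deg[7]=1+0=1, deg[8]=1+1=2, deg[9]=1+1=2, deg[10]=1+1=2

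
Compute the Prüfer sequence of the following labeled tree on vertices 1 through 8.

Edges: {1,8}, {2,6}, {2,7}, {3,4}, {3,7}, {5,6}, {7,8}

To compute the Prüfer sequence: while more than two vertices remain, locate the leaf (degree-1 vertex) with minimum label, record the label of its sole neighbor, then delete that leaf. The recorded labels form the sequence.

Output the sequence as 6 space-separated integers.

Step 1: leaves = {1,4,5}. Remove smallest leaf 1, emit neighbor 8.
Step 2: leaves = {4,5,8}. Remove smallest leaf 4, emit neighbor 3.
Step 3: leaves = {3,5,8}. Remove smallest leaf 3, emit neighbor 7.
Step 4: leaves = {5,8}. Remove smallest leaf 5, emit neighbor 6.
Step 5: leaves = {6,8}. Remove smallest leaf 6, emit neighbor 2.
Step 6: leaves = {2,8}. Remove smallest leaf 2, emit neighbor 7.
Done: 2 vertices remain (7, 8). Sequence = [8 3 7 6 2 7]

Answer: 8 3 7 6 2 7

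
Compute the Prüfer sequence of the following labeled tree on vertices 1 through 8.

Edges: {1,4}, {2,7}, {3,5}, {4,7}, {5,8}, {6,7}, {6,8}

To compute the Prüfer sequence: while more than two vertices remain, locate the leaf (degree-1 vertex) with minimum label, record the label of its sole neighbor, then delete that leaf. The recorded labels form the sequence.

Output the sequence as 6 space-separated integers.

Answer: 4 7 5 7 8 6

Derivation:
Step 1: leaves = {1,2,3}. Remove smallest leaf 1, emit neighbor 4.
Step 2: leaves = {2,3,4}. Remove smallest leaf 2, emit neighbor 7.
Step 3: leaves = {3,4}. Remove smallest leaf 3, emit neighbor 5.
Step 4: leaves = {4,5}. Remove smallest leaf 4, emit neighbor 7.
Step 5: leaves = {5,7}. Remove smallest leaf 5, emit neighbor 8.
Step 6: leaves = {7,8}. Remove smallest leaf 7, emit neighbor 6.
Done: 2 vertices remain (6, 8). Sequence = [4 7 5 7 8 6]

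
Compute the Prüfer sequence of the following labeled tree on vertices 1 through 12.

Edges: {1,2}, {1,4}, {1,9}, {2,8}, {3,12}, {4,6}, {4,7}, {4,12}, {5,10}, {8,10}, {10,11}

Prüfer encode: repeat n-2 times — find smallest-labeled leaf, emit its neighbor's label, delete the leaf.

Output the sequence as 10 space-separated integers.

Answer: 12 10 4 4 1 10 8 2 1 4

Derivation:
Step 1: leaves = {3,5,6,7,9,11}. Remove smallest leaf 3, emit neighbor 12.
Step 2: leaves = {5,6,7,9,11,12}. Remove smallest leaf 5, emit neighbor 10.
Step 3: leaves = {6,7,9,11,12}. Remove smallest leaf 6, emit neighbor 4.
Step 4: leaves = {7,9,11,12}. Remove smallest leaf 7, emit neighbor 4.
Step 5: leaves = {9,11,12}. Remove smallest leaf 9, emit neighbor 1.
Step 6: leaves = {11,12}. Remove smallest leaf 11, emit neighbor 10.
Step 7: leaves = {10,12}. Remove smallest leaf 10, emit neighbor 8.
Step 8: leaves = {8,12}. Remove smallest leaf 8, emit neighbor 2.
Step 9: leaves = {2,12}. Remove smallest leaf 2, emit neighbor 1.
Step 10: leaves = {1,12}. Remove smallest leaf 1, emit neighbor 4.
Done: 2 vertices remain (4, 12). Sequence = [12 10 4 4 1 10 8 2 1 4]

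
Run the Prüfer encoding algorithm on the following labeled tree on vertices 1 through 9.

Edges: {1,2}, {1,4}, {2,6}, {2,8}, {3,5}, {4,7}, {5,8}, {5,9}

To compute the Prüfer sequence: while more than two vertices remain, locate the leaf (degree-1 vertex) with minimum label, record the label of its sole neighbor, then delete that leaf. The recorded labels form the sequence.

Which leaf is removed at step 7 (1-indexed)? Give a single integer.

Answer: 8

Derivation:
Step 1: current leaves = {3,6,7,9}. Remove leaf 3 (neighbor: 5).
Step 2: current leaves = {6,7,9}. Remove leaf 6 (neighbor: 2).
Step 3: current leaves = {7,9}. Remove leaf 7 (neighbor: 4).
Step 4: current leaves = {4,9}. Remove leaf 4 (neighbor: 1).
Step 5: current leaves = {1,9}. Remove leaf 1 (neighbor: 2).
Step 6: current leaves = {2,9}. Remove leaf 2 (neighbor: 8).
Step 7: current leaves = {8,9}. Remove leaf 8 (neighbor: 5).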